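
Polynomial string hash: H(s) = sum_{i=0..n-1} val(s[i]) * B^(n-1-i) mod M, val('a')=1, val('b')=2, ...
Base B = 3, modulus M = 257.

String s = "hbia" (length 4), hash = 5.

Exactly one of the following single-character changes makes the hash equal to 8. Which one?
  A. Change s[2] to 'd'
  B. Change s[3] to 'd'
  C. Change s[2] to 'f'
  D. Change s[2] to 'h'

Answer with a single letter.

Option A: s[2]='i'->'d', delta=(4-9)*3^1 mod 257 = 242, hash=5+242 mod 257 = 247
Option B: s[3]='a'->'d', delta=(4-1)*3^0 mod 257 = 3, hash=5+3 mod 257 = 8 <-- target
Option C: s[2]='i'->'f', delta=(6-9)*3^1 mod 257 = 248, hash=5+248 mod 257 = 253
Option D: s[2]='i'->'h', delta=(8-9)*3^1 mod 257 = 254, hash=5+254 mod 257 = 2

Answer: B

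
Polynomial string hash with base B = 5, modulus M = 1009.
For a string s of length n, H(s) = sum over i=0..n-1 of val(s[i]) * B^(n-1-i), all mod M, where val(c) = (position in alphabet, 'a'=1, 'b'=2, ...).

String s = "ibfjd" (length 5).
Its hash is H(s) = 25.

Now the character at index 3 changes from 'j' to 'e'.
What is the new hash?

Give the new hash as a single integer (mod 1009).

Answer: 0

Derivation:
val('j') = 10, val('e') = 5
Position k = 3, exponent = n-1-k = 1
B^1 mod M = 5^1 mod 1009 = 5
Delta = (5 - 10) * 5 mod 1009 = 984
New hash = (25 + 984) mod 1009 = 0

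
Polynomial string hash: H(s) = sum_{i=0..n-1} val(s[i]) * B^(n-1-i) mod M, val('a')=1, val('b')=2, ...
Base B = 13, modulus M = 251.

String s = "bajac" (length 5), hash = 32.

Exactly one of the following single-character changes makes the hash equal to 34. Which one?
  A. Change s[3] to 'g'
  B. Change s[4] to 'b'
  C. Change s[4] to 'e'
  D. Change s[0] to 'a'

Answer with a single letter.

Answer: C

Derivation:
Option A: s[3]='a'->'g', delta=(7-1)*13^1 mod 251 = 78, hash=32+78 mod 251 = 110
Option B: s[4]='c'->'b', delta=(2-3)*13^0 mod 251 = 250, hash=32+250 mod 251 = 31
Option C: s[4]='c'->'e', delta=(5-3)*13^0 mod 251 = 2, hash=32+2 mod 251 = 34 <-- target
Option D: s[0]='b'->'a', delta=(1-2)*13^4 mod 251 = 53, hash=32+53 mod 251 = 85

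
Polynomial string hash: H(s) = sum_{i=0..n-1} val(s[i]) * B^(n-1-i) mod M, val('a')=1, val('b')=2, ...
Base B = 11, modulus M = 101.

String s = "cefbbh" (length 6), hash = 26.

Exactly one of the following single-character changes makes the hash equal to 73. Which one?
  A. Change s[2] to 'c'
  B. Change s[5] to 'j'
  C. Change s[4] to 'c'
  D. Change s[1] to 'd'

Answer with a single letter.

Option A: s[2]='f'->'c', delta=(3-6)*11^3 mod 101 = 47, hash=26+47 mod 101 = 73 <-- target
Option B: s[5]='h'->'j', delta=(10-8)*11^0 mod 101 = 2, hash=26+2 mod 101 = 28
Option C: s[4]='b'->'c', delta=(3-2)*11^1 mod 101 = 11, hash=26+11 mod 101 = 37
Option D: s[1]='e'->'d', delta=(4-5)*11^4 mod 101 = 4, hash=26+4 mod 101 = 30

Answer: A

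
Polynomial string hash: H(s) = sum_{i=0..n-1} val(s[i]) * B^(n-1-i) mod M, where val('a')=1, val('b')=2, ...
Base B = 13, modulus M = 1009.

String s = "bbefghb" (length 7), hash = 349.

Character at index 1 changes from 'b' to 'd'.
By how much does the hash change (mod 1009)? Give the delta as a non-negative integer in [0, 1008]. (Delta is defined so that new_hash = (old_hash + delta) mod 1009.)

Delta formula: (val(new) - val(old)) * B^(n-1-k) mod M
  val('d') - val('b') = 4 - 2 = 2
  B^(n-1-k) = 13^5 mod 1009 = 990
  Delta = 2 * 990 mod 1009 = 971

Answer: 971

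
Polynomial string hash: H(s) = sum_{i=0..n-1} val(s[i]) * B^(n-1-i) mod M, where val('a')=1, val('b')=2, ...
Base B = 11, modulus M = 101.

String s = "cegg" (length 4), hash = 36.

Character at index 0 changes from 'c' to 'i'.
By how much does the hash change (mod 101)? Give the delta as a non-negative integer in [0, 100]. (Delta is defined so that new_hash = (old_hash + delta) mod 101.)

Delta formula: (val(new) - val(old)) * B^(n-1-k) mod M
  val('i') - val('c') = 9 - 3 = 6
  B^(n-1-k) = 11^3 mod 101 = 18
  Delta = 6 * 18 mod 101 = 7

Answer: 7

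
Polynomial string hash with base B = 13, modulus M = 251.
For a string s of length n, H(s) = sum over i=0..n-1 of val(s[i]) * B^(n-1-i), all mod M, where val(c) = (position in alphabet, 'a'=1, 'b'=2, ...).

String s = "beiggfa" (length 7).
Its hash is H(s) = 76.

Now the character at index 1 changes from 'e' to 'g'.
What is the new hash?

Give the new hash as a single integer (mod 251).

Answer: 204

Derivation:
val('e') = 5, val('g') = 7
Position k = 1, exponent = n-1-k = 5
B^5 mod M = 13^5 mod 251 = 64
Delta = (7 - 5) * 64 mod 251 = 128
New hash = (76 + 128) mod 251 = 204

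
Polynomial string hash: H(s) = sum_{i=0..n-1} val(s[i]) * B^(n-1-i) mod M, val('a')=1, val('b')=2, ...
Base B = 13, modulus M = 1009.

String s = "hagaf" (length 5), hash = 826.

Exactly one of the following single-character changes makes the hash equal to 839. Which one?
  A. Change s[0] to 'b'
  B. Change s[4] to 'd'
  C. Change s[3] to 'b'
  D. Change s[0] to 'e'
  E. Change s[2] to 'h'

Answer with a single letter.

Answer: C

Derivation:
Option A: s[0]='h'->'b', delta=(2-8)*13^4 mod 1009 = 164, hash=826+164 mod 1009 = 990
Option B: s[4]='f'->'d', delta=(4-6)*13^0 mod 1009 = 1007, hash=826+1007 mod 1009 = 824
Option C: s[3]='a'->'b', delta=(2-1)*13^1 mod 1009 = 13, hash=826+13 mod 1009 = 839 <-- target
Option D: s[0]='h'->'e', delta=(5-8)*13^4 mod 1009 = 82, hash=826+82 mod 1009 = 908
Option E: s[2]='g'->'h', delta=(8-7)*13^2 mod 1009 = 169, hash=826+169 mod 1009 = 995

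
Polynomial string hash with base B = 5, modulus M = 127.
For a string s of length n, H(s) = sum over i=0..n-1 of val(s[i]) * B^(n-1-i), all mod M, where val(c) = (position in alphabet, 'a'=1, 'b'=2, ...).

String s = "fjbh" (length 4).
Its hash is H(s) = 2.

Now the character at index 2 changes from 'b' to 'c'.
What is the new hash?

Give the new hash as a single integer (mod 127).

Answer: 7

Derivation:
val('b') = 2, val('c') = 3
Position k = 2, exponent = n-1-k = 1
B^1 mod M = 5^1 mod 127 = 5
Delta = (3 - 2) * 5 mod 127 = 5
New hash = (2 + 5) mod 127 = 7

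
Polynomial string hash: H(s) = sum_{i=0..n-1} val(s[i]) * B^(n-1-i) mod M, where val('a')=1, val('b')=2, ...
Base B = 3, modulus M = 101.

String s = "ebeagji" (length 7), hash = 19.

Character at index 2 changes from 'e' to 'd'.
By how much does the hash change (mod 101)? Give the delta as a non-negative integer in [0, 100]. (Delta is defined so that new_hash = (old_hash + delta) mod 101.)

Answer: 20

Derivation:
Delta formula: (val(new) - val(old)) * B^(n-1-k) mod M
  val('d') - val('e') = 4 - 5 = -1
  B^(n-1-k) = 3^4 mod 101 = 81
  Delta = -1 * 81 mod 101 = 20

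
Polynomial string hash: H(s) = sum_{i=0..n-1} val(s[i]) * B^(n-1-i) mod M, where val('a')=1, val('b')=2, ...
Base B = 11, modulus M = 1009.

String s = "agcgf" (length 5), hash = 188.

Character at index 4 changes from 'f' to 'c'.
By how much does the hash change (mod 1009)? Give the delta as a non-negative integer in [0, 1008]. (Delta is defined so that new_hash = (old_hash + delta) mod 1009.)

Answer: 1006

Derivation:
Delta formula: (val(new) - val(old)) * B^(n-1-k) mod M
  val('c') - val('f') = 3 - 6 = -3
  B^(n-1-k) = 11^0 mod 1009 = 1
  Delta = -3 * 1 mod 1009 = 1006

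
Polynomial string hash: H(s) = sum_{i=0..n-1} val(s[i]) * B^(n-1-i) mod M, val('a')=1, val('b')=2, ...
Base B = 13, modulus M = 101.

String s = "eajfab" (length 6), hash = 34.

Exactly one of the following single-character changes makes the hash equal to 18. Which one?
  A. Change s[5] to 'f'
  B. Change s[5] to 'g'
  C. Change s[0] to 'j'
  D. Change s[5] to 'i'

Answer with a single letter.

Answer: C

Derivation:
Option A: s[5]='b'->'f', delta=(6-2)*13^0 mod 101 = 4, hash=34+4 mod 101 = 38
Option B: s[5]='b'->'g', delta=(7-2)*13^0 mod 101 = 5, hash=34+5 mod 101 = 39
Option C: s[0]='e'->'j', delta=(10-5)*13^5 mod 101 = 85, hash=34+85 mod 101 = 18 <-- target
Option D: s[5]='b'->'i', delta=(9-2)*13^0 mod 101 = 7, hash=34+7 mod 101 = 41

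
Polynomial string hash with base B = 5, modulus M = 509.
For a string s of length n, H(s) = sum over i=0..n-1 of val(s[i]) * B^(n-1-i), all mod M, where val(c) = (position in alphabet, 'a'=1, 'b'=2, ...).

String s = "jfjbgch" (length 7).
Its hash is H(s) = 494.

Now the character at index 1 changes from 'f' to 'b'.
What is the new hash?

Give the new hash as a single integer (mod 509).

Answer: 210

Derivation:
val('f') = 6, val('b') = 2
Position k = 1, exponent = n-1-k = 5
B^5 mod M = 5^5 mod 509 = 71
Delta = (2 - 6) * 71 mod 509 = 225
New hash = (494 + 225) mod 509 = 210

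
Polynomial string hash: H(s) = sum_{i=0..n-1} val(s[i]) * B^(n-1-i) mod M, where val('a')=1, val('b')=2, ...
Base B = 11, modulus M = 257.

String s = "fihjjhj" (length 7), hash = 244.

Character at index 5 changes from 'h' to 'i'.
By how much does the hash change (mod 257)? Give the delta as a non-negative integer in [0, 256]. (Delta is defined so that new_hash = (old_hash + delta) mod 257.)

Answer: 11

Derivation:
Delta formula: (val(new) - val(old)) * B^(n-1-k) mod M
  val('i') - val('h') = 9 - 8 = 1
  B^(n-1-k) = 11^1 mod 257 = 11
  Delta = 1 * 11 mod 257 = 11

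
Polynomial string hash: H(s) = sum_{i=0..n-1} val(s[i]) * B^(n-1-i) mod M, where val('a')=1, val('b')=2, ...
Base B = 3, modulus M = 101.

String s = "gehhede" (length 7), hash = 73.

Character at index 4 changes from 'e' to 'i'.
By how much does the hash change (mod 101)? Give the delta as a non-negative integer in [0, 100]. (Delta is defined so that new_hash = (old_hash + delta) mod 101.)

Answer: 36

Derivation:
Delta formula: (val(new) - val(old)) * B^(n-1-k) mod M
  val('i') - val('e') = 9 - 5 = 4
  B^(n-1-k) = 3^2 mod 101 = 9
  Delta = 4 * 9 mod 101 = 36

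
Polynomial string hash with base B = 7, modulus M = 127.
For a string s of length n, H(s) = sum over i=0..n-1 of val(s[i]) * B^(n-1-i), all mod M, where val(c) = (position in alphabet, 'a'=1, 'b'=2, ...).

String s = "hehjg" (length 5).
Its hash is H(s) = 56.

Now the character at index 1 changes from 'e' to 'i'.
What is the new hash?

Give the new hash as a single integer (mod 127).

Answer: 31

Derivation:
val('e') = 5, val('i') = 9
Position k = 1, exponent = n-1-k = 3
B^3 mod M = 7^3 mod 127 = 89
Delta = (9 - 5) * 89 mod 127 = 102
New hash = (56 + 102) mod 127 = 31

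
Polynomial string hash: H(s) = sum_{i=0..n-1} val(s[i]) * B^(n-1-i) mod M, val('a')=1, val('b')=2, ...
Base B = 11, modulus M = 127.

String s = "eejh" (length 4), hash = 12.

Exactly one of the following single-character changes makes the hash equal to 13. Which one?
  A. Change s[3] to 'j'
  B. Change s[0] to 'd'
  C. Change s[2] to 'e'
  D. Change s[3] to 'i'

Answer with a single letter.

Answer: D

Derivation:
Option A: s[3]='h'->'j', delta=(10-8)*11^0 mod 127 = 2, hash=12+2 mod 127 = 14
Option B: s[0]='e'->'d', delta=(4-5)*11^3 mod 127 = 66, hash=12+66 mod 127 = 78
Option C: s[2]='j'->'e', delta=(5-10)*11^1 mod 127 = 72, hash=12+72 mod 127 = 84
Option D: s[3]='h'->'i', delta=(9-8)*11^0 mod 127 = 1, hash=12+1 mod 127 = 13 <-- target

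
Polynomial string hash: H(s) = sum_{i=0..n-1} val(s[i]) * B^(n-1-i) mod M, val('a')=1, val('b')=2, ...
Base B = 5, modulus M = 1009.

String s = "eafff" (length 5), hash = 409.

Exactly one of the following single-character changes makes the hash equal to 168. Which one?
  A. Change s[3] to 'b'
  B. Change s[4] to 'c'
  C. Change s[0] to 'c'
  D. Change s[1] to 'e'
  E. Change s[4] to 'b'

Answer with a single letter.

Option A: s[3]='f'->'b', delta=(2-6)*5^1 mod 1009 = 989, hash=409+989 mod 1009 = 389
Option B: s[4]='f'->'c', delta=(3-6)*5^0 mod 1009 = 1006, hash=409+1006 mod 1009 = 406
Option C: s[0]='e'->'c', delta=(3-5)*5^4 mod 1009 = 768, hash=409+768 mod 1009 = 168 <-- target
Option D: s[1]='a'->'e', delta=(5-1)*5^3 mod 1009 = 500, hash=409+500 mod 1009 = 909
Option E: s[4]='f'->'b', delta=(2-6)*5^0 mod 1009 = 1005, hash=409+1005 mod 1009 = 405

Answer: C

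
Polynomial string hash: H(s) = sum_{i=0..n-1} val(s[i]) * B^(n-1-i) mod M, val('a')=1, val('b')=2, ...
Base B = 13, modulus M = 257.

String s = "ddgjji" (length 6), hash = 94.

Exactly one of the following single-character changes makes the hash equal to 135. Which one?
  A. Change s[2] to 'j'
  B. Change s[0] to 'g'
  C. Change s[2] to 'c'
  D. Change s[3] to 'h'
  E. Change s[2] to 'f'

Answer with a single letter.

Option A: s[2]='g'->'j', delta=(10-7)*13^3 mod 257 = 166, hash=94+166 mod 257 = 3
Option B: s[0]='d'->'g', delta=(7-4)*13^5 mod 257 = 41, hash=94+41 mod 257 = 135 <-- target
Option C: s[2]='g'->'c', delta=(3-7)*13^3 mod 257 = 207, hash=94+207 mod 257 = 44
Option D: s[3]='j'->'h', delta=(8-10)*13^2 mod 257 = 176, hash=94+176 mod 257 = 13
Option E: s[2]='g'->'f', delta=(6-7)*13^3 mod 257 = 116, hash=94+116 mod 257 = 210

Answer: B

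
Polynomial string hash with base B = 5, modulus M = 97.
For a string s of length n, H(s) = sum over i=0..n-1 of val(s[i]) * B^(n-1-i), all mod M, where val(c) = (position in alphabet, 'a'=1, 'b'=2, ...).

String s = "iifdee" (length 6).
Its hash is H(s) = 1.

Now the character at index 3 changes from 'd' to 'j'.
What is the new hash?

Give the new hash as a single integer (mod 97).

val('d') = 4, val('j') = 10
Position k = 3, exponent = n-1-k = 2
B^2 mod M = 5^2 mod 97 = 25
Delta = (10 - 4) * 25 mod 97 = 53
New hash = (1 + 53) mod 97 = 54

Answer: 54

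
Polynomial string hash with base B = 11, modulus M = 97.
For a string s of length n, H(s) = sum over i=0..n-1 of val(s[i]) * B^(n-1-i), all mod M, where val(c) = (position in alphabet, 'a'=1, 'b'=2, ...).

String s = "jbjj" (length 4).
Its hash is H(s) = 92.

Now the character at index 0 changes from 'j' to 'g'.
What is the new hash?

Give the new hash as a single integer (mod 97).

val('j') = 10, val('g') = 7
Position k = 0, exponent = n-1-k = 3
B^3 mod M = 11^3 mod 97 = 70
Delta = (7 - 10) * 70 mod 97 = 81
New hash = (92 + 81) mod 97 = 76

Answer: 76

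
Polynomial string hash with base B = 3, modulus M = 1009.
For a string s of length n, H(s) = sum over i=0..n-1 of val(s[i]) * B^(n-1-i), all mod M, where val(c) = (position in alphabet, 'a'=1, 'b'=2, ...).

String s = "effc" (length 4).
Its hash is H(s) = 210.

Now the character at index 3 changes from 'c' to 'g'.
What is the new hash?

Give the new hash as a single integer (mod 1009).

Answer: 214

Derivation:
val('c') = 3, val('g') = 7
Position k = 3, exponent = n-1-k = 0
B^0 mod M = 3^0 mod 1009 = 1
Delta = (7 - 3) * 1 mod 1009 = 4
New hash = (210 + 4) mod 1009 = 214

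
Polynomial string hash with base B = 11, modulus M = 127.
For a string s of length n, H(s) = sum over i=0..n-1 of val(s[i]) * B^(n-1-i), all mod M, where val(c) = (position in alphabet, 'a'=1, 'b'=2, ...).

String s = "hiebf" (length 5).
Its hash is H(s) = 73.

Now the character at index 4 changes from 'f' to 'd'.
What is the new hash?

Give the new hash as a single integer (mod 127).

val('f') = 6, val('d') = 4
Position k = 4, exponent = n-1-k = 0
B^0 mod M = 11^0 mod 127 = 1
Delta = (4 - 6) * 1 mod 127 = 125
New hash = (73 + 125) mod 127 = 71

Answer: 71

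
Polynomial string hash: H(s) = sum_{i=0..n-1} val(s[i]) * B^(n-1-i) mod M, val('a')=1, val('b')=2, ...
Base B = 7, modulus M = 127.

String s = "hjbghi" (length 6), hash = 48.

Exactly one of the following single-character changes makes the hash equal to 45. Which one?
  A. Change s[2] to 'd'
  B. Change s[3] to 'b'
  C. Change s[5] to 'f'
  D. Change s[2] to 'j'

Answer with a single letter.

Answer: C

Derivation:
Option A: s[2]='b'->'d', delta=(4-2)*7^3 mod 127 = 51, hash=48+51 mod 127 = 99
Option B: s[3]='g'->'b', delta=(2-7)*7^2 mod 127 = 9, hash=48+9 mod 127 = 57
Option C: s[5]='i'->'f', delta=(6-9)*7^0 mod 127 = 124, hash=48+124 mod 127 = 45 <-- target
Option D: s[2]='b'->'j', delta=(10-2)*7^3 mod 127 = 77, hash=48+77 mod 127 = 125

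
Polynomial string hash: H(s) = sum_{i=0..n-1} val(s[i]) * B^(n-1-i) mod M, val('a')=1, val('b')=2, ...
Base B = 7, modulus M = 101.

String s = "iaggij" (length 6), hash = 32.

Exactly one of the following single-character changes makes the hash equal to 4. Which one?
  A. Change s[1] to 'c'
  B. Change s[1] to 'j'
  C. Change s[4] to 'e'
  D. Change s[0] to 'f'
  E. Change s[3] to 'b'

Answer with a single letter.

Answer: C

Derivation:
Option A: s[1]='a'->'c', delta=(3-1)*7^4 mod 101 = 55, hash=32+55 mod 101 = 87
Option B: s[1]='a'->'j', delta=(10-1)*7^4 mod 101 = 96, hash=32+96 mod 101 = 27
Option C: s[4]='i'->'e', delta=(5-9)*7^1 mod 101 = 73, hash=32+73 mod 101 = 4 <-- target
Option D: s[0]='i'->'f', delta=(6-9)*7^5 mod 101 = 79, hash=32+79 mod 101 = 10
Option E: s[3]='g'->'b', delta=(2-7)*7^2 mod 101 = 58, hash=32+58 mod 101 = 90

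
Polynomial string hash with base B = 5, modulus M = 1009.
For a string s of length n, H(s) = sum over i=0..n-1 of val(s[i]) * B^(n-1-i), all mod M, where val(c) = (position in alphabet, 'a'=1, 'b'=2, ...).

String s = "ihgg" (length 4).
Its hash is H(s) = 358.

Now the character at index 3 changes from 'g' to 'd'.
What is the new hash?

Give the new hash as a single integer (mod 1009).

Answer: 355

Derivation:
val('g') = 7, val('d') = 4
Position k = 3, exponent = n-1-k = 0
B^0 mod M = 5^0 mod 1009 = 1
Delta = (4 - 7) * 1 mod 1009 = 1006
New hash = (358 + 1006) mod 1009 = 355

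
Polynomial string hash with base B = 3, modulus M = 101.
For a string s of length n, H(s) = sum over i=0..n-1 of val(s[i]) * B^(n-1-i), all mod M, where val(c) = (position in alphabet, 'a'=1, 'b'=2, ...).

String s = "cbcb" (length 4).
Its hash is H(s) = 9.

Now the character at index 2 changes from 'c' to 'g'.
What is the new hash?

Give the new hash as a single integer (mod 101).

Answer: 21

Derivation:
val('c') = 3, val('g') = 7
Position k = 2, exponent = n-1-k = 1
B^1 mod M = 3^1 mod 101 = 3
Delta = (7 - 3) * 3 mod 101 = 12
New hash = (9 + 12) mod 101 = 21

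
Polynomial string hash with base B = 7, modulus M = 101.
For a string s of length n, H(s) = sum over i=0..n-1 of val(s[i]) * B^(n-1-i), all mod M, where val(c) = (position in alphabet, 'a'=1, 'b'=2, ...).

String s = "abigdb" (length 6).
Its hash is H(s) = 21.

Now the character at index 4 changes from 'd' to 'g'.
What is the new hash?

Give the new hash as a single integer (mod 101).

Answer: 42

Derivation:
val('d') = 4, val('g') = 7
Position k = 4, exponent = n-1-k = 1
B^1 mod M = 7^1 mod 101 = 7
Delta = (7 - 4) * 7 mod 101 = 21
New hash = (21 + 21) mod 101 = 42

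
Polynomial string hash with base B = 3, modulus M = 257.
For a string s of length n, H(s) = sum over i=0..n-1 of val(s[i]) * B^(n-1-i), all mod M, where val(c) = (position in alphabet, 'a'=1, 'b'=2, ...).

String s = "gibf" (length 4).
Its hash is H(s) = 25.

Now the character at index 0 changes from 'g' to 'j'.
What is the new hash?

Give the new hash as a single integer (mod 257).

Answer: 106

Derivation:
val('g') = 7, val('j') = 10
Position k = 0, exponent = n-1-k = 3
B^3 mod M = 3^3 mod 257 = 27
Delta = (10 - 7) * 27 mod 257 = 81
New hash = (25 + 81) mod 257 = 106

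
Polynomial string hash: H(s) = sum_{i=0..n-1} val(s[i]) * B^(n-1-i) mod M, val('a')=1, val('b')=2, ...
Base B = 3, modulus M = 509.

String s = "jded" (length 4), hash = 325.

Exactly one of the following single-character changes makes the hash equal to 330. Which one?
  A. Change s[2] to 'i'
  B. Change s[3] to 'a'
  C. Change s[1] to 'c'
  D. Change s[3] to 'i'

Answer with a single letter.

Option A: s[2]='e'->'i', delta=(9-5)*3^1 mod 509 = 12, hash=325+12 mod 509 = 337
Option B: s[3]='d'->'a', delta=(1-4)*3^0 mod 509 = 506, hash=325+506 mod 509 = 322
Option C: s[1]='d'->'c', delta=(3-4)*3^2 mod 509 = 500, hash=325+500 mod 509 = 316
Option D: s[3]='d'->'i', delta=(9-4)*3^0 mod 509 = 5, hash=325+5 mod 509 = 330 <-- target

Answer: D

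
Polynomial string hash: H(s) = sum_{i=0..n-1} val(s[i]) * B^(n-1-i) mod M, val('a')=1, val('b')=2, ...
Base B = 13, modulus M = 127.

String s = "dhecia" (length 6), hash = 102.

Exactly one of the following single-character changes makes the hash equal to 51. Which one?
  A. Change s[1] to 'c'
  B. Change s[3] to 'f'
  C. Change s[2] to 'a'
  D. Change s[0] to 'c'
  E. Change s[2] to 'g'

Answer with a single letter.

Answer: E

Derivation:
Option A: s[1]='h'->'c', delta=(3-8)*13^4 mod 127 = 70, hash=102+70 mod 127 = 45
Option B: s[3]='c'->'f', delta=(6-3)*13^2 mod 127 = 126, hash=102+126 mod 127 = 101
Option C: s[2]='e'->'a', delta=(1-5)*13^3 mod 127 = 102, hash=102+102 mod 127 = 77
Option D: s[0]='d'->'c', delta=(3-4)*13^5 mod 127 = 55, hash=102+55 mod 127 = 30
Option E: s[2]='e'->'g', delta=(7-5)*13^3 mod 127 = 76, hash=102+76 mod 127 = 51 <-- target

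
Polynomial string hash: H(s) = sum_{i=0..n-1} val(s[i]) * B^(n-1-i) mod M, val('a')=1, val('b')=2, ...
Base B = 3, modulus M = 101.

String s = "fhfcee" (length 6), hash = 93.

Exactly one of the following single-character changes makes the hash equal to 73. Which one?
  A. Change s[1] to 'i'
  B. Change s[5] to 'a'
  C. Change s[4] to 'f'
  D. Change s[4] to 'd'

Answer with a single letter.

Answer: A

Derivation:
Option A: s[1]='h'->'i', delta=(9-8)*3^4 mod 101 = 81, hash=93+81 mod 101 = 73 <-- target
Option B: s[5]='e'->'a', delta=(1-5)*3^0 mod 101 = 97, hash=93+97 mod 101 = 89
Option C: s[4]='e'->'f', delta=(6-5)*3^1 mod 101 = 3, hash=93+3 mod 101 = 96
Option D: s[4]='e'->'d', delta=(4-5)*3^1 mod 101 = 98, hash=93+98 mod 101 = 90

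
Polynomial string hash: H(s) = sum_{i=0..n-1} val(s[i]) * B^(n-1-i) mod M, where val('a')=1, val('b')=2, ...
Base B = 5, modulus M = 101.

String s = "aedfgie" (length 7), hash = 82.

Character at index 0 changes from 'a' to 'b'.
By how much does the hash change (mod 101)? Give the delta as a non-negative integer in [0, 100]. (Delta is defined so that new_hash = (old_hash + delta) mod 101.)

Delta formula: (val(new) - val(old)) * B^(n-1-k) mod M
  val('b') - val('a') = 2 - 1 = 1
  B^(n-1-k) = 5^6 mod 101 = 71
  Delta = 1 * 71 mod 101 = 71

Answer: 71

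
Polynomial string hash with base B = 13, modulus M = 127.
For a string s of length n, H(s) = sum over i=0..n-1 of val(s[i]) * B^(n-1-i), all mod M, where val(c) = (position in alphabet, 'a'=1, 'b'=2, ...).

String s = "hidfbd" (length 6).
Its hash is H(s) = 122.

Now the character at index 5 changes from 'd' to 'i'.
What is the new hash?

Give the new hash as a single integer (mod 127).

val('d') = 4, val('i') = 9
Position k = 5, exponent = n-1-k = 0
B^0 mod M = 13^0 mod 127 = 1
Delta = (9 - 4) * 1 mod 127 = 5
New hash = (122 + 5) mod 127 = 0

Answer: 0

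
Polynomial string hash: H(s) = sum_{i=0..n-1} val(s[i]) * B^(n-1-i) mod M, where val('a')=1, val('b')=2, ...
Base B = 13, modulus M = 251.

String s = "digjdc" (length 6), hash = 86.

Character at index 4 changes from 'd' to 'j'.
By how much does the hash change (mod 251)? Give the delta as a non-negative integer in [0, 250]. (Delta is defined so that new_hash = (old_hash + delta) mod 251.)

Answer: 78

Derivation:
Delta formula: (val(new) - val(old)) * B^(n-1-k) mod M
  val('j') - val('d') = 10 - 4 = 6
  B^(n-1-k) = 13^1 mod 251 = 13
  Delta = 6 * 13 mod 251 = 78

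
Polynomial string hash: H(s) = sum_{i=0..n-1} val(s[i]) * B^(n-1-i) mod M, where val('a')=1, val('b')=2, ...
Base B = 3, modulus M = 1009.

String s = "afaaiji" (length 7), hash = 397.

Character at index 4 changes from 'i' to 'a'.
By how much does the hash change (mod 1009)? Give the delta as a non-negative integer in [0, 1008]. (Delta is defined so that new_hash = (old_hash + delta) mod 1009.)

Delta formula: (val(new) - val(old)) * B^(n-1-k) mod M
  val('a') - val('i') = 1 - 9 = -8
  B^(n-1-k) = 3^2 mod 1009 = 9
  Delta = -8 * 9 mod 1009 = 937

Answer: 937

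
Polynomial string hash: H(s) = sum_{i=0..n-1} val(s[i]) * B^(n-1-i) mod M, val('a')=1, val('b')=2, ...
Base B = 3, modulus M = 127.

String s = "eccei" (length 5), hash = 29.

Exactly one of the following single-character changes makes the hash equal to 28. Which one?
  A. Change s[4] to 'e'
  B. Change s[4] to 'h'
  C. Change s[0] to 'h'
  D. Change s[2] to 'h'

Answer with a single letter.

Answer: B

Derivation:
Option A: s[4]='i'->'e', delta=(5-9)*3^0 mod 127 = 123, hash=29+123 mod 127 = 25
Option B: s[4]='i'->'h', delta=(8-9)*3^0 mod 127 = 126, hash=29+126 mod 127 = 28 <-- target
Option C: s[0]='e'->'h', delta=(8-5)*3^4 mod 127 = 116, hash=29+116 mod 127 = 18
Option D: s[2]='c'->'h', delta=(8-3)*3^2 mod 127 = 45, hash=29+45 mod 127 = 74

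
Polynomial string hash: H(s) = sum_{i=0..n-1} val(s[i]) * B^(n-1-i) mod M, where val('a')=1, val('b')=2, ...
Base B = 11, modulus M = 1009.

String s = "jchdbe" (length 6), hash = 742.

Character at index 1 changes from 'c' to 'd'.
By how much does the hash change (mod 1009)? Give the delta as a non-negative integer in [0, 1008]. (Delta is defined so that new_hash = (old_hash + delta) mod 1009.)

Answer: 515

Derivation:
Delta formula: (val(new) - val(old)) * B^(n-1-k) mod M
  val('d') - val('c') = 4 - 3 = 1
  B^(n-1-k) = 11^4 mod 1009 = 515
  Delta = 1 * 515 mod 1009 = 515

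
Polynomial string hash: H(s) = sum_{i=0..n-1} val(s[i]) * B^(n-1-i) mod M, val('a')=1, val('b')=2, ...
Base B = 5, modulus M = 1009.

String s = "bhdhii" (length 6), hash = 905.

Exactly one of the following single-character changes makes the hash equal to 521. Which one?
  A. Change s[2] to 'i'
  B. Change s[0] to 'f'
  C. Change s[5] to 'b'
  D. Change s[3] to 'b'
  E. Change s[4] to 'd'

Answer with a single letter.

Answer: A

Derivation:
Option A: s[2]='d'->'i', delta=(9-4)*5^3 mod 1009 = 625, hash=905+625 mod 1009 = 521 <-- target
Option B: s[0]='b'->'f', delta=(6-2)*5^5 mod 1009 = 392, hash=905+392 mod 1009 = 288
Option C: s[5]='i'->'b', delta=(2-9)*5^0 mod 1009 = 1002, hash=905+1002 mod 1009 = 898
Option D: s[3]='h'->'b', delta=(2-8)*5^2 mod 1009 = 859, hash=905+859 mod 1009 = 755
Option E: s[4]='i'->'d', delta=(4-9)*5^1 mod 1009 = 984, hash=905+984 mod 1009 = 880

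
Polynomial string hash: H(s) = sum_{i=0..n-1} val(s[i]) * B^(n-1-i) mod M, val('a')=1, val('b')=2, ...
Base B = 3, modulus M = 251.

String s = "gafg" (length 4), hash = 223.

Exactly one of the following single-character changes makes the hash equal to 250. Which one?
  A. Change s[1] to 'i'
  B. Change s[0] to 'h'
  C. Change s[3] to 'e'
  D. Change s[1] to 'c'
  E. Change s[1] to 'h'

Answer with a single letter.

Option A: s[1]='a'->'i', delta=(9-1)*3^2 mod 251 = 72, hash=223+72 mod 251 = 44
Option B: s[0]='g'->'h', delta=(8-7)*3^3 mod 251 = 27, hash=223+27 mod 251 = 250 <-- target
Option C: s[3]='g'->'e', delta=(5-7)*3^0 mod 251 = 249, hash=223+249 mod 251 = 221
Option D: s[1]='a'->'c', delta=(3-1)*3^2 mod 251 = 18, hash=223+18 mod 251 = 241
Option E: s[1]='a'->'h', delta=(8-1)*3^2 mod 251 = 63, hash=223+63 mod 251 = 35

Answer: B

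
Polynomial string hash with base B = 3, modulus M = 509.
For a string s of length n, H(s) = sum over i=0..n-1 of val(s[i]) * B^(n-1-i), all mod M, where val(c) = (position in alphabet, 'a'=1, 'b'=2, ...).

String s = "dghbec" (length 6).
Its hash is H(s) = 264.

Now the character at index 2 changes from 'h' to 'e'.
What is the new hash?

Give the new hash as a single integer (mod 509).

Answer: 183

Derivation:
val('h') = 8, val('e') = 5
Position k = 2, exponent = n-1-k = 3
B^3 mod M = 3^3 mod 509 = 27
Delta = (5 - 8) * 27 mod 509 = 428
New hash = (264 + 428) mod 509 = 183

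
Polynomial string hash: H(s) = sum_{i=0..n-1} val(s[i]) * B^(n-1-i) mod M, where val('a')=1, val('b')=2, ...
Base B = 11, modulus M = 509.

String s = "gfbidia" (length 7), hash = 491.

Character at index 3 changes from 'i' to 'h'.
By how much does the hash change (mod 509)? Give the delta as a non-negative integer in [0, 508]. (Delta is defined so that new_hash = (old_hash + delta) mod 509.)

Delta formula: (val(new) - val(old)) * B^(n-1-k) mod M
  val('h') - val('i') = 8 - 9 = -1
  B^(n-1-k) = 11^3 mod 509 = 313
  Delta = -1 * 313 mod 509 = 196

Answer: 196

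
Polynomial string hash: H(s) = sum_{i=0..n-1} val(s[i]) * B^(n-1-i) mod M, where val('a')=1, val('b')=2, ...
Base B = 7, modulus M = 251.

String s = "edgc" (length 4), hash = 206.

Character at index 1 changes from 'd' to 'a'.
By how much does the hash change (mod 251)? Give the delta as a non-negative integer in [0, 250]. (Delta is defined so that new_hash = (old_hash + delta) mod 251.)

Answer: 104

Derivation:
Delta formula: (val(new) - val(old)) * B^(n-1-k) mod M
  val('a') - val('d') = 1 - 4 = -3
  B^(n-1-k) = 7^2 mod 251 = 49
  Delta = -3 * 49 mod 251 = 104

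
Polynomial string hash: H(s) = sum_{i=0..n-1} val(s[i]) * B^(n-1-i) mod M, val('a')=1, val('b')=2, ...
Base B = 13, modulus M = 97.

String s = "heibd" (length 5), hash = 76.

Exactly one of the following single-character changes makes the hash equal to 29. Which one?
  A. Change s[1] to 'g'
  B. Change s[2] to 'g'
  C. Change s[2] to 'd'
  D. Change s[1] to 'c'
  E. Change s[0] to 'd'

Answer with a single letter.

Option A: s[1]='e'->'g', delta=(7-5)*13^3 mod 97 = 29, hash=76+29 mod 97 = 8
Option B: s[2]='i'->'g', delta=(7-9)*13^2 mod 97 = 50, hash=76+50 mod 97 = 29 <-- target
Option C: s[2]='i'->'d', delta=(4-9)*13^2 mod 97 = 28, hash=76+28 mod 97 = 7
Option D: s[1]='e'->'c', delta=(3-5)*13^3 mod 97 = 68, hash=76+68 mod 97 = 47
Option E: s[0]='h'->'d', delta=(4-8)*13^4 mod 97 = 22, hash=76+22 mod 97 = 1

Answer: B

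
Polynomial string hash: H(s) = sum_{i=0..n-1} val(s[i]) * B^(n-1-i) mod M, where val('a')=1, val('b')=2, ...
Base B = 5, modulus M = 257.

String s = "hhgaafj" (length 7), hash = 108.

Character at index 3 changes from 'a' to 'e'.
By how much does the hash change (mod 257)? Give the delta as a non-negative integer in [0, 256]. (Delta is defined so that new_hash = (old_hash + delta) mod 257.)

Answer: 243

Derivation:
Delta formula: (val(new) - val(old)) * B^(n-1-k) mod M
  val('e') - val('a') = 5 - 1 = 4
  B^(n-1-k) = 5^3 mod 257 = 125
  Delta = 4 * 125 mod 257 = 243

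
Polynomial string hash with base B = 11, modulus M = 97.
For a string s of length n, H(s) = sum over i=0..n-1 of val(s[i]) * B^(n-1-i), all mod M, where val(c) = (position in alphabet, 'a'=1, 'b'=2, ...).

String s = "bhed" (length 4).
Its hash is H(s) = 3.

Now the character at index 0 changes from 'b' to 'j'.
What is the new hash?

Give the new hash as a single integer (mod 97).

Answer: 78

Derivation:
val('b') = 2, val('j') = 10
Position k = 0, exponent = n-1-k = 3
B^3 mod M = 11^3 mod 97 = 70
Delta = (10 - 2) * 70 mod 97 = 75
New hash = (3 + 75) mod 97 = 78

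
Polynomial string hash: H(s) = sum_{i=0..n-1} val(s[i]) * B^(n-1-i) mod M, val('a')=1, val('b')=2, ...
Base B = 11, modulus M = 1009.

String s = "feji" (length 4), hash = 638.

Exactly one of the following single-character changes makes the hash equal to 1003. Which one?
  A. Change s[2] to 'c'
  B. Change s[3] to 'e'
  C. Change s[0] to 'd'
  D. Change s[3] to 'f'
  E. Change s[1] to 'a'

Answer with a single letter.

Answer: C

Derivation:
Option A: s[2]='j'->'c', delta=(3-10)*11^1 mod 1009 = 932, hash=638+932 mod 1009 = 561
Option B: s[3]='i'->'e', delta=(5-9)*11^0 mod 1009 = 1005, hash=638+1005 mod 1009 = 634
Option C: s[0]='f'->'d', delta=(4-6)*11^3 mod 1009 = 365, hash=638+365 mod 1009 = 1003 <-- target
Option D: s[3]='i'->'f', delta=(6-9)*11^0 mod 1009 = 1006, hash=638+1006 mod 1009 = 635
Option E: s[1]='e'->'a', delta=(1-5)*11^2 mod 1009 = 525, hash=638+525 mod 1009 = 154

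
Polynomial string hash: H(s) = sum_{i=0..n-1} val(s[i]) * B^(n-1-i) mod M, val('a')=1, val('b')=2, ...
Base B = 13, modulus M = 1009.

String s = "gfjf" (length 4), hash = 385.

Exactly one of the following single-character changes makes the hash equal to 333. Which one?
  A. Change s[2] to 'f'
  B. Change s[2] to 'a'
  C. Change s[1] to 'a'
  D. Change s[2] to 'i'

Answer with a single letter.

Answer: A

Derivation:
Option A: s[2]='j'->'f', delta=(6-10)*13^1 mod 1009 = 957, hash=385+957 mod 1009 = 333 <-- target
Option B: s[2]='j'->'a', delta=(1-10)*13^1 mod 1009 = 892, hash=385+892 mod 1009 = 268
Option C: s[1]='f'->'a', delta=(1-6)*13^2 mod 1009 = 164, hash=385+164 mod 1009 = 549
Option D: s[2]='j'->'i', delta=(9-10)*13^1 mod 1009 = 996, hash=385+996 mod 1009 = 372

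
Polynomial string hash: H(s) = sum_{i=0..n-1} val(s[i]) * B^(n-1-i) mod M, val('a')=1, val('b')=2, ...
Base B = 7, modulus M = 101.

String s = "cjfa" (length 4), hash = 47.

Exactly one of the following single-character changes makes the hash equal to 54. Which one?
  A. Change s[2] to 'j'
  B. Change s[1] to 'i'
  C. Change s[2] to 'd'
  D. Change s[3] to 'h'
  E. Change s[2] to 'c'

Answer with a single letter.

Answer: D

Derivation:
Option A: s[2]='f'->'j', delta=(10-6)*7^1 mod 101 = 28, hash=47+28 mod 101 = 75
Option B: s[1]='j'->'i', delta=(9-10)*7^2 mod 101 = 52, hash=47+52 mod 101 = 99
Option C: s[2]='f'->'d', delta=(4-6)*7^1 mod 101 = 87, hash=47+87 mod 101 = 33
Option D: s[3]='a'->'h', delta=(8-1)*7^0 mod 101 = 7, hash=47+7 mod 101 = 54 <-- target
Option E: s[2]='f'->'c', delta=(3-6)*7^1 mod 101 = 80, hash=47+80 mod 101 = 26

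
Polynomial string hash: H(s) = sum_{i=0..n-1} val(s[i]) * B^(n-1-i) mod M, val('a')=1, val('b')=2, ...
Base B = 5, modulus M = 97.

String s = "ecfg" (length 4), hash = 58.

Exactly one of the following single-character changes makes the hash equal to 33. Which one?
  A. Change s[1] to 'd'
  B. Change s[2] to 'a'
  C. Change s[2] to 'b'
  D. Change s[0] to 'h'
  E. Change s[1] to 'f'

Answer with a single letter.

Option A: s[1]='c'->'d', delta=(4-3)*5^2 mod 97 = 25, hash=58+25 mod 97 = 83
Option B: s[2]='f'->'a', delta=(1-6)*5^1 mod 97 = 72, hash=58+72 mod 97 = 33 <-- target
Option C: s[2]='f'->'b', delta=(2-6)*5^1 mod 97 = 77, hash=58+77 mod 97 = 38
Option D: s[0]='e'->'h', delta=(8-5)*5^3 mod 97 = 84, hash=58+84 mod 97 = 45
Option E: s[1]='c'->'f', delta=(6-3)*5^2 mod 97 = 75, hash=58+75 mod 97 = 36

Answer: B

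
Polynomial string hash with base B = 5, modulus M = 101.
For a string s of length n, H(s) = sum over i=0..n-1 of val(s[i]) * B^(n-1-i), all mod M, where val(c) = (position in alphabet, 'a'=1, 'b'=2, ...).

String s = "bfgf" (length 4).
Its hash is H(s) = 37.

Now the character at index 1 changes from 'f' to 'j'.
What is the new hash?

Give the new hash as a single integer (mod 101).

Answer: 36

Derivation:
val('f') = 6, val('j') = 10
Position k = 1, exponent = n-1-k = 2
B^2 mod M = 5^2 mod 101 = 25
Delta = (10 - 6) * 25 mod 101 = 100
New hash = (37 + 100) mod 101 = 36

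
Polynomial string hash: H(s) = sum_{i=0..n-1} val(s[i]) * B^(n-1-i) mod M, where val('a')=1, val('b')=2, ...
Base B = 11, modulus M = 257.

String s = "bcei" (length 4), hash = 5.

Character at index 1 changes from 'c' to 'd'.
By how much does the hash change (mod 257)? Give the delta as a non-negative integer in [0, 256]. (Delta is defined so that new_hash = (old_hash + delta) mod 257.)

Answer: 121

Derivation:
Delta formula: (val(new) - val(old)) * B^(n-1-k) mod M
  val('d') - val('c') = 4 - 3 = 1
  B^(n-1-k) = 11^2 mod 257 = 121
  Delta = 1 * 121 mod 257 = 121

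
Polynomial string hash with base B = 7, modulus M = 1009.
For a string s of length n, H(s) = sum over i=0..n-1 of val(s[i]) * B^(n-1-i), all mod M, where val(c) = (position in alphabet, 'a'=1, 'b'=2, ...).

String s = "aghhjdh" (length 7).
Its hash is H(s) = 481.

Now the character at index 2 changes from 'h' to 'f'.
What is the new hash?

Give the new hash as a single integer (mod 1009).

val('h') = 8, val('f') = 6
Position k = 2, exponent = n-1-k = 4
B^4 mod M = 7^4 mod 1009 = 383
Delta = (6 - 8) * 383 mod 1009 = 243
New hash = (481 + 243) mod 1009 = 724

Answer: 724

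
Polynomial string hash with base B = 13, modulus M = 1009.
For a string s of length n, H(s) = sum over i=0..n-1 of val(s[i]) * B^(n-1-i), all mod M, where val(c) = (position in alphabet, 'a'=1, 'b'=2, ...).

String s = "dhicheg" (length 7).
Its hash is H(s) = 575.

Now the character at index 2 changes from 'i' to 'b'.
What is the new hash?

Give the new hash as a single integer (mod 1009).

val('i') = 9, val('b') = 2
Position k = 2, exponent = n-1-k = 4
B^4 mod M = 13^4 mod 1009 = 309
Delta = (2 - 9) * 309 mod 1009 = 864
New hash = (575 + 864) mod 1009 = 430

Answer: 430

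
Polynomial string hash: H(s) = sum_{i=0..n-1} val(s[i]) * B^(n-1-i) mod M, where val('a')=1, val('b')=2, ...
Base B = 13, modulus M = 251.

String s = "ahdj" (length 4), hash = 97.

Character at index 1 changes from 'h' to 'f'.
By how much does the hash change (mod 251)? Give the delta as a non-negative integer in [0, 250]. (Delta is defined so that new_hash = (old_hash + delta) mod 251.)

Answer: 164

Derivation:
Delta formula: (val(new) - val(old)) * B^(n-1-k) mod M
  val('f') - val('h') = 6 - 8 = -2
  B^(n-1-k) = 13^2 mod 251 = 169
  Delta = -2 * 169 mod 251 = 164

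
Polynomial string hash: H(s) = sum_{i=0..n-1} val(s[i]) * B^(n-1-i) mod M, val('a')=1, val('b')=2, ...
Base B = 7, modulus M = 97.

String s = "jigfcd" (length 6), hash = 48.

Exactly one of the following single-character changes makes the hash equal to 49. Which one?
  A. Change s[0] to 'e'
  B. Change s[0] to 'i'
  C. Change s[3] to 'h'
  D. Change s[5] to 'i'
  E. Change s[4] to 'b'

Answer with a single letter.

Answer: C

Derivation:
Option A: s[0]='j'->'e', delta=(5-10)*7^5 mod 97 = 64, hash=48+64 mod 97 = 15
Option B: s[0]='j'->'i', delta=(9-10)*7^5 mod 97 = 71, hash=48+71 mod 97 = 22
Option C: s[3]='f'->'h', delta=(8-6)*7^2 mod 97 = 1, hash=48+1 mod 97 = 49 <-- target
Option D: s[5]='d'->'i', delta=(9-4)*7^0 mod 97 = 5, hash=48+5 mod 97 = 53
Option E: s[4]='c'->'b', delta=(2-3)*7^1 mod 97 = 90, hash=48+90 mod 97 = 41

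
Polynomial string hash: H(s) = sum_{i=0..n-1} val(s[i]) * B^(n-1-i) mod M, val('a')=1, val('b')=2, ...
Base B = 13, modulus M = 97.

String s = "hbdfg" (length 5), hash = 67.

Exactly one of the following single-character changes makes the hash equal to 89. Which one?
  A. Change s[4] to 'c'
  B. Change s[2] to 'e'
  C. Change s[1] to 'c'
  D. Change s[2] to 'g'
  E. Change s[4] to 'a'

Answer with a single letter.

Option A: s[4]='g'->'c', delta=(3-7)*13^0 mod 97 = 93, hash=67+93 mod 97 = 63
Option B: s[2]='d'->'e', delta=(5-4)*13^2 mod 97 = 72, hash=67+72 mod 97 = 42
Option C: s[1]='b'->'c', delta=(3-2)*13^3 mod 97 = 63, hash=67+63 mod 97 = 33
Option D: s[2]='d'->'g', delta=(7-4)*13^2 mod 97 = 22, hash=67+22 mod 97 = 89 <-- target
Option E: s[4]='g'->'a', delta=(1-7)*13^0 mod 97 = 91, hash=67+91 mod 97 = 61

Answer: D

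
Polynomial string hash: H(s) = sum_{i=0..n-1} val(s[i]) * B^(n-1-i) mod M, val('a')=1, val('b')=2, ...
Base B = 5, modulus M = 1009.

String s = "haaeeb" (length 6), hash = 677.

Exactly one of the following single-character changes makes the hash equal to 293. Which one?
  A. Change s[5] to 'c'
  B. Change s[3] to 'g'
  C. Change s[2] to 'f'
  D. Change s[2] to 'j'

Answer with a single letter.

Option A: s[5]='b'->'c', delta=(3-2)*5^0 mod 1009 = 1, hash=677+1 mod 1009 = 678
Option B: s[3]='e'->'g', delta=(7-5)*5^2 mod 1009 = 50, hash=677+50 mod 1009 = 727
Option C: s[2]='a'->'f', delta=(6-1)*5^3 mod 1009 = 625, hash=677+625 mod 1009 = 293 <-- target
Option D: s[2]='a'->'j', delta=(10-1)*5^3 mod 1009 = 116, hash=677+116 mod 1009 = 793

Answer: C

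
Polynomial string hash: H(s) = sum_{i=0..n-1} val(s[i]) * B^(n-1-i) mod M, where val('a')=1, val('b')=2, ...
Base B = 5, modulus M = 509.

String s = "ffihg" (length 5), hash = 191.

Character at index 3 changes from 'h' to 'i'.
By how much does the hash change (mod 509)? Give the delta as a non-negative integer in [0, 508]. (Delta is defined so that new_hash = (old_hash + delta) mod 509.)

Answer: 5

Derivation:
Delta formula: (val(new) - val(old)) * B^(n-1-k) mod M
  val('i') - val('h') = 9 - 8 = 1
  B^(n-1-k) = 5^1 mod 509 = 5
  Delta = 1 * 5 mod 509 = 5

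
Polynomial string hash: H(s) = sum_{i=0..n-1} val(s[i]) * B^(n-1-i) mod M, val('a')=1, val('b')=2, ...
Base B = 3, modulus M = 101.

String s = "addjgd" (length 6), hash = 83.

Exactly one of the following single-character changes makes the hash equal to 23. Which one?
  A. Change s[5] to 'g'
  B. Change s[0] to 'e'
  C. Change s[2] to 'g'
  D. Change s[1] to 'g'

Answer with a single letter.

Answer: D

Derivation:
Option A: s[5]='d'->'g', delta=(7-4)*3^0 mod 101 = 3, hash=83+3 mod 101 = 86
Option B: s[0]='a'->'e', delta=(5-1)*3^5 mod 101 = 63, hash=83+63 mod 101 = 45
Option C: s[2]='d'->'g', delta=(7-4)*3^3 mod 101 = 81, hash=83+81 mod 101 = 63
Option D: s[1]='d'->'g', delta=(7-4)*3^4 mod 101 = 41, hash=83+41 mod 101 = 23 <-- target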